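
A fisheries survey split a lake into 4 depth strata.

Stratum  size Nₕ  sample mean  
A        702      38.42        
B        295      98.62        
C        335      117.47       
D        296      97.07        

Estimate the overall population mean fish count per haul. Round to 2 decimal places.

x̄_st = (Σ Nₕx̄ₕ) / (Σ Nₕ) = (702·38.42 + 295·98.62 + 335·117.47 + 296·97.07) / 1628
= 124148.91 / 1628 = 76.2585... → 76.26.

76.26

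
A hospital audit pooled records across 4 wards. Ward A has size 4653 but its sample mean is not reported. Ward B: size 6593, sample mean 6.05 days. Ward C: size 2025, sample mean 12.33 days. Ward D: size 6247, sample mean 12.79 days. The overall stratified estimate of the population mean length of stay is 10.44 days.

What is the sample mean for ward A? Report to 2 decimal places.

N = 4653 + 6593 + 2025 + 6247 = 19518.
Overall total = μ·N = 10.44·19518 = 203767.92.
Subtract the known strata: 6593·6.05 + 2025·12.33 + 6247·12.79 = 144755.03.
Remaining total for ward A: 203767.92 − 144755.03 = 59012.89.
Divide by its size: 59012.89 / 4653 = 12.6828... → 12.68.

12.68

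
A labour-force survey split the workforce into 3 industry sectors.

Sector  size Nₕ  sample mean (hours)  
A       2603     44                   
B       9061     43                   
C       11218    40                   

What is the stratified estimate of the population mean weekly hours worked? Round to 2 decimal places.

41.64

N = 22882; weights Wₕ = Nₕ/N = (0.1138, 0.3960, 0.4903).
x̄_st = Σ Wₕ·x̄ₕ = 0.1138·44 + 0.3960·43 + 0.4903·40 ≈ 41.6430...
→ 41.64.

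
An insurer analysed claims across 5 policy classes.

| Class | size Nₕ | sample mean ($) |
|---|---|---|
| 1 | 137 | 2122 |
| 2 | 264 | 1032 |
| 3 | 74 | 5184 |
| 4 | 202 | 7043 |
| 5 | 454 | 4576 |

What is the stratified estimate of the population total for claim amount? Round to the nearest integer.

4446968

Population total = Σ Nₕ·x̄ₕ (each stratum's size times its mean).
137·2122 + 264·1032 + 74·5184 + 202·7043 + 454·4576 = 290714 + 272448 + 383616 + 1422686 + 2077504 = 4446968.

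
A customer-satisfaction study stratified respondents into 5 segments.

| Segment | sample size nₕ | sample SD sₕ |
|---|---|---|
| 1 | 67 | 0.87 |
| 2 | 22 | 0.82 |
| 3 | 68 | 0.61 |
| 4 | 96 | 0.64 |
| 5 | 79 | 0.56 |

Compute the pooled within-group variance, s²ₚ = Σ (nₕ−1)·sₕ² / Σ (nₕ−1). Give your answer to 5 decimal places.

1: (67−1)·0.87² = 66·0.7569 = 49.9554
2: (22−1)·0.82² = 21·0.6724 = 14.1204
3: (68−1)·0.61² = 67·0.3721 = 24.9307
4: (96−1)·0.64² = 95·0.4096 = 38.912
5: (79−1)·0.56² = 78·0.3136 = 24.4608
Numerator = 152.3793; denominator = Σ(nₕ−1) = 327.
s²ₚ = 152.3793/327 = 0.4659917... → 0.46599.

0.46599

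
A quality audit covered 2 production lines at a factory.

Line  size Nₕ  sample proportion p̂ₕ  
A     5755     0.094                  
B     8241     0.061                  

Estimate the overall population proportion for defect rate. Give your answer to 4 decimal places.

N = 5755 + 8241 = 13996.
Overall proportion = Σ (Nₕ/N)·p̂ₕ.
Σ Nₕp̂ₕ = 540.97 + 502.701 = 1043.671.
1043.671 / 13996 = 0.074569... → 0.0746.

0.0746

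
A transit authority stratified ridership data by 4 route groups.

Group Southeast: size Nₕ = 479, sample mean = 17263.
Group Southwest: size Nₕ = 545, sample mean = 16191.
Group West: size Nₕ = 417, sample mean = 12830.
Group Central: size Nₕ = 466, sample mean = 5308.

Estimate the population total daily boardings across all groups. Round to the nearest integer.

24916710

Population total = Σ Nₕ·x̄ₕ (each stratum's size times its mean).
479·17263 + 545·16191 + 417·12830 + 466·5308 = 8268977 + 8824095 + 5350110 + 2473528 = 24916710.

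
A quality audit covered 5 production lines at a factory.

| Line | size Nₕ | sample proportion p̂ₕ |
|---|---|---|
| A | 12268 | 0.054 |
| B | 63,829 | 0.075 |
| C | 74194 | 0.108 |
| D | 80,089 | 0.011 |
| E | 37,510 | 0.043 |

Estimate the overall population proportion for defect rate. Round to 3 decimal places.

0.060

Wₕ = Nₕ/N with N = 267890: 0.0458, 0.2383, 0.2770, 0.2990, 0.1400.
p̂_st = 0.0458·0.054 + 0.2383·0.075 + 0.2770·0.108 + 0.2990·0.011 + 0.1400·0.043 ≈ 0.05956... → 0.060.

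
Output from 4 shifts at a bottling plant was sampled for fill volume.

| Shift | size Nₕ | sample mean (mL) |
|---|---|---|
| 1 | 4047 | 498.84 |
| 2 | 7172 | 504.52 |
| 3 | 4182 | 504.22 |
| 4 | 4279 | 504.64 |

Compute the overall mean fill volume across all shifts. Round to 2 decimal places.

503.31

N = 19680; weights Wₕ = Nₕ/N = (0.2056, 0.3644, 0.2125, 0.2174).
x̄_st = Σ Wₕ·x̄ₕ = 0.2056·498.84 + 0.3644·504.52 + 0.2125·504.22 + 0.2174·504.64 ≈ 503.3143...
→ 503.31.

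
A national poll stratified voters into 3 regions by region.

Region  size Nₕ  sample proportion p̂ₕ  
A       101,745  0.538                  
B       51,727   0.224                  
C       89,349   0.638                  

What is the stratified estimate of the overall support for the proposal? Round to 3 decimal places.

Wₕ = Nₕ/N with N = 242821: 0.4190, 0.2130, 0.3680.
p̂_st = 0.4190·0.538 + 0.2130·0.224 + 0.3680·0.638 ≈ 0.50791... → 0.508.

0.508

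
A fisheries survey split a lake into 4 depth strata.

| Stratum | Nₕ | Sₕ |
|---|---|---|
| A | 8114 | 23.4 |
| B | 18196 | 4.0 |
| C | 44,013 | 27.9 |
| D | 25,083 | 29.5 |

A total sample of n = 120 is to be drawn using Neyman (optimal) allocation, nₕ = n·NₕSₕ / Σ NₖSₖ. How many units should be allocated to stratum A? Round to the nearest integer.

Σ NₕSₕ = 8114·23.4 + 18196·4.0 + 44013·27.9 + 25083·29.5 = 2230562.8.
Share for A: 189867.6/2230562.8 = 0.08512.
n_A = 120 × 0.08512 = 10.215... → 10.

10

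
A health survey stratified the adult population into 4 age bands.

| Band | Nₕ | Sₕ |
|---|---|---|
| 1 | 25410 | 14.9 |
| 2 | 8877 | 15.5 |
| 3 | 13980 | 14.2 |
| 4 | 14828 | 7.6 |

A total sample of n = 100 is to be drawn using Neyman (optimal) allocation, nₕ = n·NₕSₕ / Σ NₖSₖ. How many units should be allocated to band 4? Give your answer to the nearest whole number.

1: NₕSₕ = 25410·14.9 = 378609
2: NₕSₕ = 8877·15.5 = 137593.5
3: NₕSₕ = 13980·14.2 = 198516
4: NₕSₕ = 14828·7.6 = 112692.8
Σ NₕSₕ = 827411.3.
n_4 = 100·112692.8/827411.3 = 13.620... → 14.

14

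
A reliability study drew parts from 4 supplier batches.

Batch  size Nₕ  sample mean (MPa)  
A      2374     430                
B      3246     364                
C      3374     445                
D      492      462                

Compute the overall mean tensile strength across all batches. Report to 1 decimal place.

N = 2374 + 3246 + 3374 + 492 = 9486.
The stratified mean weights each stratum mean by its population share Nₕ/N.
Σ Nₕx̄ₕ = 2374·430 + 3246·364 + 3374·445 + 492·462 = 1020820 + 1181544 + 1501430 + 227304 = 3931098.
Divide by N: 3931098 / 9486 = 414.410... → 414.4.

414.4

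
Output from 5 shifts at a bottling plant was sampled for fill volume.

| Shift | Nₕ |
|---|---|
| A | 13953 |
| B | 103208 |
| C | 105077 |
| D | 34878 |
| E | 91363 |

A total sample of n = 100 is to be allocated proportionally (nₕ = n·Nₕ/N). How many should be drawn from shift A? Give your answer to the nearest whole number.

4

Share of shift A = 13953/348479 = 0.04004.
Allocate 100 × 0.04004 = 4.004... → 4.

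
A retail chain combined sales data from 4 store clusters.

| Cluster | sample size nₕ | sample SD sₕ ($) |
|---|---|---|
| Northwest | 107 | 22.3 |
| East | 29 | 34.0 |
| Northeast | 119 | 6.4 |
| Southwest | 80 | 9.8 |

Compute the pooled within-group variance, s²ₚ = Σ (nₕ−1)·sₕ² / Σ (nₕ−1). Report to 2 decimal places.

294.57

Northwest: (107−1)·22.3² = 106·497.29 = 52712.74
East: (29−1)·34.0² = 28·1156 = 32368
Northeast: (119−1)·6.4² = 118·40.96 = 4833.28
Southwest: (80−1)·9.8² = 79·96.04 = 7587.16
Numerator = 97501.18; denominator = Σ(nₕ−1) = 331.
s²ₚ = 97501.18/331 = 294.5655... → 294.57.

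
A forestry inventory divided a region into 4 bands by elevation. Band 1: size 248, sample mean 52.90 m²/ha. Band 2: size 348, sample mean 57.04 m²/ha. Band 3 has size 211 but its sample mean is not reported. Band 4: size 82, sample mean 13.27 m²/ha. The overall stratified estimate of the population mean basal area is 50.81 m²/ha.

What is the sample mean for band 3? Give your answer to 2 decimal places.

Σ Nₕx̄ₕ = N·μ, so 211·x̄_3 = 889·50.81 − (248·52.90 + 348·57.04 + 82·13.27).
= 45170.09 − 34057.26 = 11112.83.
x̄_3 = 11112.83 / 211 = 52.6674... → 52.67.

52.67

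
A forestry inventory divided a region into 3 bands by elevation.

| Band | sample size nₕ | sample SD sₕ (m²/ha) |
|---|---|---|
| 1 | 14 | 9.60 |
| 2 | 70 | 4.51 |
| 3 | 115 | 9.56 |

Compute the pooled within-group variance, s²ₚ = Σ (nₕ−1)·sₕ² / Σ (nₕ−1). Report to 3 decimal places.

1: (14−1)·9.60² = 13·92.16 = 1198.08
2: (70−1)·4.51² = 69·20.3401 = 1403.4669
3: (115−1)·9.56² = 114·91.3936 = 10418.8704
Numerator = 13020.4173; denominator = Σ(nₕ−1) = 196.
s²ₚ = 13020.4173/196 = 66.43070... → 66.431.

66.431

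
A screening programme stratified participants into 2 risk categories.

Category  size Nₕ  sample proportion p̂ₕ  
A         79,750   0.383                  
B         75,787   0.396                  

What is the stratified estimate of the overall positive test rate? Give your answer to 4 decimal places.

0.3893

N = 79750 + 75787 = 155537.
Overall proportion = Σ (Nₕ/N)·p̂ₕ.
Σ Nₕp̂ₕ = 30544.25 + 30011.652 = 60555.902.
60555.902 / 155537 = 0.389334... → 0.3893.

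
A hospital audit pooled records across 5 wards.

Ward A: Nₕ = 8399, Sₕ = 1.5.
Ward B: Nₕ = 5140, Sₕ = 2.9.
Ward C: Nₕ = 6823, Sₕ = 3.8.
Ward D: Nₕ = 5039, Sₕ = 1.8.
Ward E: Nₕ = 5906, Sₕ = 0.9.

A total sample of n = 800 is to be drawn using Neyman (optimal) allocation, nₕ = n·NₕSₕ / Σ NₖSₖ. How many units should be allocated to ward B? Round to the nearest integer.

Σ NₕSₕ = 8399·1.5 + 5140·2.9 + 6823·3.8 + 5039·1.8 + 5906·0.9 = 67817.5.
Share for B: 14906/67817.5 = 0.21980.
n_B = 800 × 0.21980 = 175.837... → 176.

176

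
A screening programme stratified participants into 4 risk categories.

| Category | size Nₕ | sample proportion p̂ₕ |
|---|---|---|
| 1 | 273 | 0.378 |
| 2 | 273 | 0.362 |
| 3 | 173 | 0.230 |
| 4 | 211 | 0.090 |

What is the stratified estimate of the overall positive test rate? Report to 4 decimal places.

0.2804

Wₕ = Nₕ/N with N = 930: 0.2935, 0.2935, 0.1860, 0.2269.
p̂_st = 0.2935·0.378 + 0.2935·0.362 + 0.1860·0.230 + 0.2269·0.090 ≈ 0.280430... → 0.2804.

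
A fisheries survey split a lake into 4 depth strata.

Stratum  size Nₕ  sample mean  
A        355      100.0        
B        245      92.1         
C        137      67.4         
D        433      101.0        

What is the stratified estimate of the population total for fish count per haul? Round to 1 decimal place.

A: 355·100.0 = 35500
B: 245·92.1 = 22564.5
C: 137·67.4 = 9233.8
D: 433·101.0 = 43733
τ̂ = Σ Nₕx̄ₕ = 111031.3.

111031.3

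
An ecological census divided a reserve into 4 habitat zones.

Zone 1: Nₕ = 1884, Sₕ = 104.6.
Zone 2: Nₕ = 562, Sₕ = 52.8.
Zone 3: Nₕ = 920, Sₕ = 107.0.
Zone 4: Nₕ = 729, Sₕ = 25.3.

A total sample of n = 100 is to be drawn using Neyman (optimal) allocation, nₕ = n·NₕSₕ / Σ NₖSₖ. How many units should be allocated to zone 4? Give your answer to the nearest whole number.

5

1: NₕSₕ = 1884·104.6 = 197066.4
2: NₕSₕ = 562·52.8 = 29673.6
3: NₕSₕ = 920·107.0 = 98440
4: NₕSₕ = 729·25.3 = 18443.7
Σ NₕSₕ = 343623.7.
n_4 = 100·18443.7/343623.7 = 5.367... → 5.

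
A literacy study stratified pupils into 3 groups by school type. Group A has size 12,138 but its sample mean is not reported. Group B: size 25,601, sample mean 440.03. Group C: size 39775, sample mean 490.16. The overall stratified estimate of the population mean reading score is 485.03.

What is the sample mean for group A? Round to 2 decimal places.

563.13

N = 12138 + 25601 + 39775 = 77514.
Overall total = μ·N = 485.03·77514 = 37596615.42.
Subtract the known strata: 25601·440.03 + 39775·490.16 = 30761322.03.
Remaining total for group A: 37596615.42 − 30761322.03 = 6835293.39.
Divide by its size: 6835293.39 / 12138 = 563.1318... → 563.13.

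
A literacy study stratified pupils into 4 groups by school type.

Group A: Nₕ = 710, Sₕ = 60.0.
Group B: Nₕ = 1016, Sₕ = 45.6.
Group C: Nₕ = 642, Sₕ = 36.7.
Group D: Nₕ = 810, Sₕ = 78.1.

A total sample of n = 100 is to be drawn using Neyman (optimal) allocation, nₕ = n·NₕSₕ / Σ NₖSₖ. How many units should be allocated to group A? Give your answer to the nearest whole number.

24

A: NₕSₕ = 710·60.0 = 42600
B: NₕSₕ = 1016·45.6 = 46329.6
C: NₕSₕ = 642·36.7 = 23561.4
D: NₕSₕ = 810·78.1 = 63261
Σ NₕSₕ = 175752.
n_A = 100·42600/175752 = 24.239... → 24.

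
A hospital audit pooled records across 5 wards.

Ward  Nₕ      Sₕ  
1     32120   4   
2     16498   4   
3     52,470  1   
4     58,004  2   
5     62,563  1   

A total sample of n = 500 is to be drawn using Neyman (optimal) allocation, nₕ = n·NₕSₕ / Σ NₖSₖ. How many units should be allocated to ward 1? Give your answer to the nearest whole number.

151

1: NₕSₕ = 32120·4 = 128480
2: NₕSₕ = 16498·4 = 65992
3: NₕSₕ = 52470·1 = 52470
4: NₕSₕ = 58004·2 = 116008
5: NₕSₕ = 62563·1 = 62563
Σ NₕSₕ = 425513.
n_1 = 500·128480/425513 = 150.971... → 151.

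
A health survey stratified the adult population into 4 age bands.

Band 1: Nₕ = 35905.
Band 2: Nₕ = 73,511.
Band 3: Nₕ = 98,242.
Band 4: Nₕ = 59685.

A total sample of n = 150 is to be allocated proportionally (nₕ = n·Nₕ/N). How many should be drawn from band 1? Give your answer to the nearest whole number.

Share of band 1 = 35905/267343 = 0.13430.
Allocate 150 × 0.13430 = 20.145... → 20.

20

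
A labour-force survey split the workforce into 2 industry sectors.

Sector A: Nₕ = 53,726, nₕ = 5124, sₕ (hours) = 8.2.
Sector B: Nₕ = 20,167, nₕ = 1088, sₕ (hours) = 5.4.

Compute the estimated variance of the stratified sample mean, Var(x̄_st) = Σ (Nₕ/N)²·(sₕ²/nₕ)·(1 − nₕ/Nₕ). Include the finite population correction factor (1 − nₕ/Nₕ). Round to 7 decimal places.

N = 73893. Term for each stratum: Wₕ²sₕ²/nₕ·(1−nₕ/Nₕ).
Var(x̄_st) = 0.0062755332 + 0.0018886389 = 0.0081641722 → 0.0081642.

0.0081642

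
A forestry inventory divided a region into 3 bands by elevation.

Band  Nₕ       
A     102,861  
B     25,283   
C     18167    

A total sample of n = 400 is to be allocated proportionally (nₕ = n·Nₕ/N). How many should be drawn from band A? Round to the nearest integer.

Share of band A = 102861/146311 = 0.70303.
Allocate 400 × 0.70303 = 281.212... → 281.

281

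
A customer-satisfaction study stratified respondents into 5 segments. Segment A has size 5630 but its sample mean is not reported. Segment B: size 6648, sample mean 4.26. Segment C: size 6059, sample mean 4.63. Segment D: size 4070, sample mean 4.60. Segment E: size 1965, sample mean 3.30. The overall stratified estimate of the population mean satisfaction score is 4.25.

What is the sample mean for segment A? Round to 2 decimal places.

Σ Nₕx̄ₕ = N·μ, so 5630·x̄_A = 24372·4.25 − (6648·4.26 + 6059·4.63 + 4070·4.60 + 1965·3.30).
= 103581 − 81580.15 = 22000.85.
x̄_A = 22000.85 / 5630 = 3.9078... → 3.91.

3.91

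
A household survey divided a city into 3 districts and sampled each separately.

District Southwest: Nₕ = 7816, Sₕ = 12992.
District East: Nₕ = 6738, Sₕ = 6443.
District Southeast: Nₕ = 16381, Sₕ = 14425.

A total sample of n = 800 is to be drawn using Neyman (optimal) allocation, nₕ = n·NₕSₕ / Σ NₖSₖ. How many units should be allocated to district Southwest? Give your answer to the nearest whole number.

213

Southwest: NₕSₕ = 7816·12992 = 101545472
East: NₕSₕ = 6738·6443 = 43412934
Southeast: NₕSₕ = 16381·14425 = 236295925
Σ NₕSₕ = 381254331.
n_Southwest = 800·101545472/381254331 = 213.077... → 213.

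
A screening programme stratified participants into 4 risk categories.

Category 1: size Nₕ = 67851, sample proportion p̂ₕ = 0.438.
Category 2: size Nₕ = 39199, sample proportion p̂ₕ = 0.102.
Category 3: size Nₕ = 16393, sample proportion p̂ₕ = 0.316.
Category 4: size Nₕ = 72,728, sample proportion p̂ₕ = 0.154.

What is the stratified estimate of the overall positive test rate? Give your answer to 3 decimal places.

0.255

N = 67851 + 39199 + 16393 + 72728 = 196171.
Overall proportion = Σ (Nₕ/N)·p̂ₕ.
Σ Nₕp̂ₕ = 29718.738 + 3998.298 + 5180.188 + 11200.112 = 50097.336.
50097.336 / 196171 = 0.25538... → 0.255.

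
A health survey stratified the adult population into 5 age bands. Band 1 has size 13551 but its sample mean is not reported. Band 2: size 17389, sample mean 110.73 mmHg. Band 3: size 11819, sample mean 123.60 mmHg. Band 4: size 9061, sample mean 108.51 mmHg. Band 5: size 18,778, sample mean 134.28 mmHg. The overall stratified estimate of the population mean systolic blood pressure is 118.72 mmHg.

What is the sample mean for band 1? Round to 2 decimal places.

109.98

N = 13551 + 17389 + 11819 + 9061 + 18778 = 70598.
Overall total = μ·N = 118.72·70598 = 8381394.56.
Subtract the known strata: 17389·110.73 + 11819·123.60 + 9061·108.51 + 18778·134.28 = 6891031.32.
Remaining total for band 1: 8381394.56 − 6891031.32 = 1490363.24.
Divide by its size: 1490363.24 / 13551 = 109.9818... → 109.98.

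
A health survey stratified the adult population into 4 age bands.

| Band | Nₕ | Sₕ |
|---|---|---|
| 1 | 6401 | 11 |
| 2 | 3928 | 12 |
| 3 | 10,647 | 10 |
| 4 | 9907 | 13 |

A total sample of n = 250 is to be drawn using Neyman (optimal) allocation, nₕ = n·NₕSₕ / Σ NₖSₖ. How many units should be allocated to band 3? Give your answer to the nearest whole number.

1: NₕSₕ = 6401·11 = 70411
2: NₕSₕ = 3928·12 = 47136
3: NₕSₕ = 10647·10 = 106470
4: NₕSₕ = 9907·13 = 128791
Σ NₕSₕ = 352808.
n_3 = 250·106470/352808 = 75.445... → 75.

75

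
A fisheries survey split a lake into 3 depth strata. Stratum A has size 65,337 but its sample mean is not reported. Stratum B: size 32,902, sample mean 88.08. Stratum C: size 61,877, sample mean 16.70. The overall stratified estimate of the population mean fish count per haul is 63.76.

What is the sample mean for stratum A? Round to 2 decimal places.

N = 65337 + 32902 + 61877 = 160116.
Overall total = μ·N = 63.76·160116 = 10208996.16.
Subtract the known strata: 32902·88.08 + 61877·16.70 = 3931354.06.
Remaining total for stratum A: 10208996.16 − 3931354.06 = 6277642.1.
Divide by its size: 6277642.1 / 65337 = 96.0810... → 96.08.

96.08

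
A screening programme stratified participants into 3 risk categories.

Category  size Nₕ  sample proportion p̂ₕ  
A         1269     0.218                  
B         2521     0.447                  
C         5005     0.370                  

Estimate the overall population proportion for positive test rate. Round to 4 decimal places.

0.3701

Wₕ = Nₕ/N with N = 8795: 0.1443, 0.2866, 0.5691.
p̂_st = 0.1443·0.218 + 0.2866·0.447 + 0.5691·0.370 ≈ 0.370140... → 0.3701.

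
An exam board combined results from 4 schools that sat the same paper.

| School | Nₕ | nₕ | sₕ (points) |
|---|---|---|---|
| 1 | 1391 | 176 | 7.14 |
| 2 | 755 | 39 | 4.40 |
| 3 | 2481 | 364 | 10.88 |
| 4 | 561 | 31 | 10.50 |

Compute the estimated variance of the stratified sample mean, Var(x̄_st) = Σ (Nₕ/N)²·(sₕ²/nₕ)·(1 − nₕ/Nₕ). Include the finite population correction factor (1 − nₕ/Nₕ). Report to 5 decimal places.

N = 5188; Wₕ = Nₕ/N.
school 1: (1391/5188)²·7.14²/176·(1 − 176/1391) = 0.01818810
school 2: (755/5188)²·4.40²/39·(1 − 39/755) = 0.00997013
school 3: (2481/5188)²·10.88²/364·(1 − 364/2481) = 0.06346059
school 4: (561/5188)²·10.50²/31·(1 − 31/561) = 0.03928762
Sum = 0.13090643 → 0.13091.

0.13091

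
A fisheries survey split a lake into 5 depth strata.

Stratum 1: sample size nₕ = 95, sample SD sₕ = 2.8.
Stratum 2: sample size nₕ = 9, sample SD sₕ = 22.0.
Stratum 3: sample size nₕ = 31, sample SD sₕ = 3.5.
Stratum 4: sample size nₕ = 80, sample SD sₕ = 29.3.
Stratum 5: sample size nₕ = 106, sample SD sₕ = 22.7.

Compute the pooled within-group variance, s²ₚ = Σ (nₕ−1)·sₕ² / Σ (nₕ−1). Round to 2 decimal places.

401.59

1: (95−1)·2.8² = 94·7.84 = 736.96
2: (9−1)·22.0² = 8·484 = 3872
3: (31−1)·3.5² = 30·12.25 = 367.5
4: (80−1)·29.3² = 79·858.49 = 67820.71
5: (106−1)·22.7² = 105·515.29 = 54105.45
Numerator = 126902.62; denominator = Σ(nₕ−1) = 316.
s²ₚ = 126902.62/316 = 401.5906... → 401.59.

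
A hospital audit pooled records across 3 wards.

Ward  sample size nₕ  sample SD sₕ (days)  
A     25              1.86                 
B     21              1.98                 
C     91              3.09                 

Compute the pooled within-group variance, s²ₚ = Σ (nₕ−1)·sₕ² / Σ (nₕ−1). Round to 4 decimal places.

7.6177

A: (25−1)·1.86² = 24·3.4596 = 83.0304
B: (21−1)·1.98² = 20·3.9204 = 78.408
C: (91−1)·3.09² = 90·9.5481 = 859.329
Numerator = 1020.7674; denominator = Σ(nₕ−1) = 134.
s²ₚ = 1020.7674/134 = 7.617667... → 7.6177.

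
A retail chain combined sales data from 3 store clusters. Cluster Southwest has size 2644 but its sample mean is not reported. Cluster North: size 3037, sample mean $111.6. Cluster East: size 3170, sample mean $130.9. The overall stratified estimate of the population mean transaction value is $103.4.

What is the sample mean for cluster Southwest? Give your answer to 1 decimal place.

Σ Nₕx̄ₕ = N·μ, so 2644·x̄_Southwest = 8851·103.4 − (3037·111.6 + 3170·130.9).
= 915193.4 − 753882.2 = 161311.2.
x̄_Southwest = 161311.2 / 2644 = 61.010... → 61.0.

61.0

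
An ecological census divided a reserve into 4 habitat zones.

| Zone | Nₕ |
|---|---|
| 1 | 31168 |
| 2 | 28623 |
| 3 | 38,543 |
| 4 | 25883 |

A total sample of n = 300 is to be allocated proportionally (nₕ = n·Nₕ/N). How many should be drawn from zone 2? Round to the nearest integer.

N = 31168 + 28623 + 38543 + 25883 = 124217.
n_2 = 300·28623/124217 = 69.128... → 69.

69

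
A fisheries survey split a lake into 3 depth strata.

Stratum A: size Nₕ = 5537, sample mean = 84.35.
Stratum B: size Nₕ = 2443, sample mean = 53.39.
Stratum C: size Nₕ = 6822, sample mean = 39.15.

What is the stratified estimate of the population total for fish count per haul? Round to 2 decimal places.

A: 5537·84.35 = 467045.95
B: 2443·53.39 = 130431.77
C: 6822·39.15 = 267081.3
τ̂ = Σ Nₕx̄ₕ = 864559.02.

864559.02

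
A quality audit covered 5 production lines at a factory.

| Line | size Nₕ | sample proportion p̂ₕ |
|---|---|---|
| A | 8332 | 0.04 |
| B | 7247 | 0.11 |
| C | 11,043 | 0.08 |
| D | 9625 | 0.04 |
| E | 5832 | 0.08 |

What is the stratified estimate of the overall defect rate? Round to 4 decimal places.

0.0681

Wₕ = Nₕ/N with N = 42079: 0.1980, 0.1722, 0.2624, 0.2287, 0.1386.
p̂_st = 0.1980·0.04 + 0.1722·0.11 + 0.2624·0.08 + 0.2287·0.04 + 0.1386·0.08 ≈ 0.068097... → 0.0681.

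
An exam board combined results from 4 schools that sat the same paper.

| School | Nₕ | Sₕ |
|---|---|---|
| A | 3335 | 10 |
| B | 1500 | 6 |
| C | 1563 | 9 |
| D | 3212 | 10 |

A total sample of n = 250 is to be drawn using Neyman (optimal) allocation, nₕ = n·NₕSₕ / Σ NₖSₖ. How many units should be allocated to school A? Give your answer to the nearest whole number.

Σ NₕSₕ = 3335·10 + 1500·6 + 1563·9 + 3212·10 = 88537.
Share for A: 33350/88537 = 0.37668.
n_A = 250 × 0.37668 = 94.170... → 94.

94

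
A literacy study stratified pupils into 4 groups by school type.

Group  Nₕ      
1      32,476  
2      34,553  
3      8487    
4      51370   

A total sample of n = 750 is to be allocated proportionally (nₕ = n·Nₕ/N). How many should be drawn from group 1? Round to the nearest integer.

N = 32476 + 34553 + 8487 + 51370 = 126886.
n_1 = 750·32476/126886 = 191.960... → 192.

192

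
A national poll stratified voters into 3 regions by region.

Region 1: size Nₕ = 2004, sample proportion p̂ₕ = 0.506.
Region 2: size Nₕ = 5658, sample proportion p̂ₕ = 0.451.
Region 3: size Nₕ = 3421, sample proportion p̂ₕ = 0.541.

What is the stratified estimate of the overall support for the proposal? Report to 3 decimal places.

Wₕ = Nₕ/N with N = 11083: 0.1808, 0.5105, 0.3087.
p̂_st = 0.1808·0.506 + 0.5105·0.451 + 0.3087·0.541 ≈ 0.48873... → 0.489.

0.489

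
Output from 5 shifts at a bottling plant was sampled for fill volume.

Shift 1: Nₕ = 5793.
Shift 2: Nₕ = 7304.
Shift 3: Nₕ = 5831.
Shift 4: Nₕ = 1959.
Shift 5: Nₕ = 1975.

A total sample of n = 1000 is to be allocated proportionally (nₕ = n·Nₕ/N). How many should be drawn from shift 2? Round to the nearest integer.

N = 5793 + 7304 + 5831 + 1959 + 1975 = 22862.
n_2 = 1000·7304/22862 = 319.482... → 319.

319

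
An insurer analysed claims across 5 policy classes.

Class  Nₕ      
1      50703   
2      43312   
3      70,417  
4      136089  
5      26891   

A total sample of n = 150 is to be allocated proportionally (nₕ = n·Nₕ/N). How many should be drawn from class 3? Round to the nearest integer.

Share of class 3 = 70417/327412 = 0.21507.
Allocate 150 × 0.21507 = 32.261... → 32.

32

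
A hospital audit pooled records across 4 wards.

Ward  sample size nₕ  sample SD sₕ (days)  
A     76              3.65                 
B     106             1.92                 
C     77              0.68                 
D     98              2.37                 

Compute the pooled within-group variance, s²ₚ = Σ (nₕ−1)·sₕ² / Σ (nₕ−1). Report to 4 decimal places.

Degrees of freedom: 75 + 105 + 76 + 97 = 353.
Σ(nₕ−1)sₕ² = 75·13.3225 + 105·3.6864 + 76·0.4624 + 97·5.6169 = 1966.2412.
s²ₚ = 1966.2412 / 353 = 5.570088... → 5.5701.

5.5701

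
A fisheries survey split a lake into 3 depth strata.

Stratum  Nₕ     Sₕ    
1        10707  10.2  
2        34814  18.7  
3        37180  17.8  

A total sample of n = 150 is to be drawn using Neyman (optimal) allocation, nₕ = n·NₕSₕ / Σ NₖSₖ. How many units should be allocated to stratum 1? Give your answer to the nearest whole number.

1: NₕSₕ = 10707·10.2 = 109211.4
2: NₕSₕ = 34814·18.7 = 651021.8
3: NₕSₕ = 37180·17.8 = 661804
Σ NₕSₕ = 1422037.2.
n_1 = 150·109211.4/1422037.2 = 11.520... → 12.

12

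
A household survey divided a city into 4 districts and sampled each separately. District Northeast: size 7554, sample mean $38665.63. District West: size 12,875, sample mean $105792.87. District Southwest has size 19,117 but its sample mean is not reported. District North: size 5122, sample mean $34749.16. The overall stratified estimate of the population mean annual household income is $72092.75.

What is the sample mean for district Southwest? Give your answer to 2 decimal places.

72610.26

N = 7554 + 12875 + 19117 + 5122 = 44668.
Overall total = μ·N = 72092.75·44668 = 3220238957.
Subtract the known strata: 7554·38665.63 + 12875·105792.87 + 5122·34749.16 = 1832148567.79.
Remaining total for district Southwest: 3220238957 − 1832148567.79 = 1388090389.21.
Divide by its size: 1388090389.21 / 19117 = 72610.2626... → 72610.26.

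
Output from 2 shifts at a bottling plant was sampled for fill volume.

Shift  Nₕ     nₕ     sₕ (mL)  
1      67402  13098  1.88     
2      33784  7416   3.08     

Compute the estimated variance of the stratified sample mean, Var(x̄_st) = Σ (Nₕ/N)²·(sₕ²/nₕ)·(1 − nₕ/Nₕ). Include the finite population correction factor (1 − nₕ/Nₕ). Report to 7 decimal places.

N = 101186; Wₕ = Nₕ/N.
shift 1: (67402/101186)²·1.88²/13098·(1 − 13098/67402) = 0.0000964660
shift 2: (33784/101186)²·3.08²/7416·(1 − 7416/33784) = 0.0001112959
Sum = 0.0002077619 → 0.0002078.

0.0002078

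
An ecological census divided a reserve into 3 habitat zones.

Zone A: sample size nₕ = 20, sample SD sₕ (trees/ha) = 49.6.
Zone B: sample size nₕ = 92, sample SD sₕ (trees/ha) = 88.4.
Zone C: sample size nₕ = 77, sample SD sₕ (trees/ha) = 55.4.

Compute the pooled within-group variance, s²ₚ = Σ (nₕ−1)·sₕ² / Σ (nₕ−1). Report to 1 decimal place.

Degrees of freedom: 19 + 91 + 76 = 186.
Σ(nₕ−1)sₕ² = 19·2460.16 + 91·7814.56 + 76·3069.16 = 991124.16.
s²ₚ = 991124.16 / 186 = 5328.625... → 5328.6.

5328.6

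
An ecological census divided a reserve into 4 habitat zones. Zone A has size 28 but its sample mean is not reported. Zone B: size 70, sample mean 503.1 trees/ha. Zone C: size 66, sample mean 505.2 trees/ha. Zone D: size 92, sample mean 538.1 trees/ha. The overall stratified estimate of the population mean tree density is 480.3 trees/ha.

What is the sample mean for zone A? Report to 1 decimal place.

N = 28 + 70 + 66 + 92 = 256.
Overall total = μ·N = 480.3·256 = 122956.8.
Subtract the known strata: 70·503.1 + 66·505.2 + 92·538.1 = 118065.4.
Remaining total for zone A: 122956.8 − 118065.4 = 4891.4.
Divide by its size: 4891.4 / 28 = 174.693... → 174.7.

174.7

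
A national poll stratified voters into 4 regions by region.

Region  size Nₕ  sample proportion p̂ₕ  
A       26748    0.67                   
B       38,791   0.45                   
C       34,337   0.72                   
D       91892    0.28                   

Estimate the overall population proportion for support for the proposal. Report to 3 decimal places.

0.448

Wₕ = Nₕ/N with N = 191768: 0.1395, 0.2023, 0.1791, 0.4792.
p̂_st = 0.1395·0.67 + 0.2023·0.45 + 0.1791·0.72 + 0.4792·0.28 ≈ 0.44757... → 0.448.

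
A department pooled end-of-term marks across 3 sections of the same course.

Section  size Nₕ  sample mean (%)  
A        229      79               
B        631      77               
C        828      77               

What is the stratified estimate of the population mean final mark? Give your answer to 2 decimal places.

N = 229 + 631 + 828 = 1688.
Weight each subgroup mean by Nₕ/N and sum.
Σ Nₕx̄ₕ = 229·79 + 631·77 + 828·77 = 18091 + 48587 + 63756 = 130434.
Divide by N: 130434 / 1688 = 77.2713... → 77.27.

77.27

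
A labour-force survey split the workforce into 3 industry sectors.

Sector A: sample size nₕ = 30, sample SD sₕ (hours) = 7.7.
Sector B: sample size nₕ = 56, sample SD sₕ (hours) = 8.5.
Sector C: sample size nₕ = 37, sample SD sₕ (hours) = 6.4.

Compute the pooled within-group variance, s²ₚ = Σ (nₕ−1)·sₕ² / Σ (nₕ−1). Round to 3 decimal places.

Degrees of freedom: 29 + 55 + 36 = 120.
Σ(nₕ−1)sₕ² = 29·59.29 + 55·72.25 + 36·40.96 = 7167.72.
s²ₚ = 7167.72 / 120 = 59.731 → 59.731.

59.731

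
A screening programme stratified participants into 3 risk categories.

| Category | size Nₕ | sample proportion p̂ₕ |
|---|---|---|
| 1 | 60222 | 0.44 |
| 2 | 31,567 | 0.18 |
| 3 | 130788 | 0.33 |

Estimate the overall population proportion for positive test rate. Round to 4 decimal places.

Wₕ = Nₕ/N with N = 222577: 0.2706, 0.1418, 0.5876.
p̂_st = 0.2706·0.44 + 0.1418·0.18 + 0.5876·0.33 ≈ 0.338489... → 0.3385.

0.3385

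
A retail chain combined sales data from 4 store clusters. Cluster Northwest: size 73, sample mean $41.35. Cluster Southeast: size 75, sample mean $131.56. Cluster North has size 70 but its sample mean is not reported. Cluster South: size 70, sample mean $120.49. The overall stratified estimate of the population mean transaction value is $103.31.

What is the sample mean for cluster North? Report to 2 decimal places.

N = 73 + 75 + 70 + 70 = 288.
Overall total = μ·N = 103.31·288 = 29753.28.
Subtract the known strata: 73·41.35 + 75·131.56 + 70·120.49 = 21319.85.
Remaining total for cluster North: 29753.28 − 21319.85 = 8433.43.
Divide by its size: 8433.43 / 70 = 120.4776... → 120.48.

120.48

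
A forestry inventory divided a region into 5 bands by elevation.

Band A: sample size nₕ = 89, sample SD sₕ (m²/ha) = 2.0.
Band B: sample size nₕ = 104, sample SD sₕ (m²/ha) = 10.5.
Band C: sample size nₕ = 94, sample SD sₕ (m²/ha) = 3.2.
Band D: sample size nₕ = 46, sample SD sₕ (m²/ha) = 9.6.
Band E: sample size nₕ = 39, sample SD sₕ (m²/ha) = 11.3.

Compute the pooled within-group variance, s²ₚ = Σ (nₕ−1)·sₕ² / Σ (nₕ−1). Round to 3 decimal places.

Degrees of freedom: 88 + 103 + 93 + 45 + 38 = 367.
Σ(nₕ−1)sₕ² = 88·4 + 103·110.25 + 93·10.24 + 45·92.16 + 38·127.69 = 21659.49.
s²ₚ = 21659.49 / 367 = 59.01768... → 59.018.

59.018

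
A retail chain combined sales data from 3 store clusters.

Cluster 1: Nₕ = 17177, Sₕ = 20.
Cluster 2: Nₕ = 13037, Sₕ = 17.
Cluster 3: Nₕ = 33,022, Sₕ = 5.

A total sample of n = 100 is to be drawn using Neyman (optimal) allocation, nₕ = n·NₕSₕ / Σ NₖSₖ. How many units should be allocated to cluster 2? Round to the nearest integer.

30

1: NₕSₕ = 17177·20 = 343540
2: NₕSₕ = 13037·17 = 221629
3: NₕSₕ = 33022·5 = 165110
Σ NₕSₕ = 730279.
n_2 = 100·221629/730279 = 30.349... → 30.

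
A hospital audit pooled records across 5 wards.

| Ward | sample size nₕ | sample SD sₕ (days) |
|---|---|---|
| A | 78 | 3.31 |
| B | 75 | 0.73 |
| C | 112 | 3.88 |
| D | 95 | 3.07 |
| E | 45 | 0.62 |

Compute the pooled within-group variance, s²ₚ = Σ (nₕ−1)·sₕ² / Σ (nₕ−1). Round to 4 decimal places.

A: (78−1)·3.31² = 77·10.9561 = 843.6197
B: (75−1)·0.73² = 74·0.5329 = 39.4346
C: (112−1)·3.88² = 111·15.0544 = 1671.0384
D: (95−1)·3.07² = 94·9.4249 = 885.9406
E: (45−1)·0.62² = 44·0.3844 = 16.9136
Numerator = 3456.9469; denominator = Σ(nₕ−1) = 400.
s²ₚ = 3456.9469/400 = 8.642367... → 8.6424.

8.6424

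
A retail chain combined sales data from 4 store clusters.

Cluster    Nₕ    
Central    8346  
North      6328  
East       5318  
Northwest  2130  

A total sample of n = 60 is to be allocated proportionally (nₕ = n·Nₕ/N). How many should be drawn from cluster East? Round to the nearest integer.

N = 8346 + 6328 + 5318 + 2130 = 22122.
n_East = 60·5318/22122 = 14.424... → 14.

14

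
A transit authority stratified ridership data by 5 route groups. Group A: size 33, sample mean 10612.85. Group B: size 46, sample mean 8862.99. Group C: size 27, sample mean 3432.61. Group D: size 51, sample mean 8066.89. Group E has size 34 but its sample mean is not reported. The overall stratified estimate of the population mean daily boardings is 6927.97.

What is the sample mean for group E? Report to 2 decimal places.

Σ Nₕx̄ₕ = N·μ, so 34·x̄_E = 191·6927.97 − (33·10612.85 + 46·8862.99 + 27·3432.61 + 51·8066.89).
= 1323242.27 − 1262013.45 = 61228.82.
x̄_E = 61228.82 / 34 = 1800.8476... → 1800.85.

1800.85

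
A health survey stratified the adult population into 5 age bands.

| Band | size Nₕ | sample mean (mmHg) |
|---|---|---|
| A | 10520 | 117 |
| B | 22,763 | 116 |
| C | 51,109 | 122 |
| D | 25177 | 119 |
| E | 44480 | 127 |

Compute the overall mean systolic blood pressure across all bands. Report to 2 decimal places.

121.73

x̄_st = (Σ Nₕx̄ₕ) / (Σ Nₕ) = (10520·117 + 22763·116 + 51109·122 + 25177·119 + 44480·127) / 154049
= 18751669 / 154049 = 121.7254... → 121.73.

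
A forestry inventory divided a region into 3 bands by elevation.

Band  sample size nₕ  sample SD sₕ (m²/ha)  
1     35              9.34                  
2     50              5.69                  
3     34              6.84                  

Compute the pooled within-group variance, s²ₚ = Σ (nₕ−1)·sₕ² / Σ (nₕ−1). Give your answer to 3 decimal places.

52.555

1: (35−1)·9.34² = 34·87.2356 = 2966.0104
2: (50−1)·5.69² = 49·32.3761 = 1586.4289
3: (34−1)·6.84² = 33·46.7856 = 1543.9248
Numerator = 6096.3641; denominator = Σ(nₕ−1) = 116.
s²ₚ = 6096.3641/116 = 52.55486... → 52.555.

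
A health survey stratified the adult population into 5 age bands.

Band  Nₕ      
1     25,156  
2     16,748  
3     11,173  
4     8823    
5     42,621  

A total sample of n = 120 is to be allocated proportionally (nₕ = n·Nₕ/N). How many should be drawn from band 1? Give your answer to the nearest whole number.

Share of band 1 = 25156/104521 = 0.24068.
Allocate 120 × 0.24068 = 28.881... → 29.

29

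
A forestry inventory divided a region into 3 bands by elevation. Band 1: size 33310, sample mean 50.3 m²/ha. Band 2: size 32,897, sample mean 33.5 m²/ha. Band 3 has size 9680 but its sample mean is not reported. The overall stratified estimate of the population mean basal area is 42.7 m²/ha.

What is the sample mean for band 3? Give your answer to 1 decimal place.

Σ Nₕx̄ₕ = N·μ, so 9680·x̄_3 = 75887·42.7 − (33310·50.3 + 32897·33.5).
= 3240374.9 − 2777542.5 = 462832.4.
x̄_3 = 462832.4 / 9680 = 47.813... → 47.8.

47.8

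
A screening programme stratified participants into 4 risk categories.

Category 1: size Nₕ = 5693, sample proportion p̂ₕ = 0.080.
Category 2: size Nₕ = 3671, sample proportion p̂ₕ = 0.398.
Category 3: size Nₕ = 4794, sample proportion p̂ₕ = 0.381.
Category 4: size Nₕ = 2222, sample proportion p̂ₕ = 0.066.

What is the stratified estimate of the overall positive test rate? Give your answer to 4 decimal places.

0.2375

Wₕ = Nₕ/N with N = 16380: 0.3476, 0.2241, 0.2927, 0.1357.
p̂_st = 0.3476·0.080 + 0.2241·0.398 + 0.2927·0.381 + 0.1357·0.066 ≈ 0.237464... → 0.2375.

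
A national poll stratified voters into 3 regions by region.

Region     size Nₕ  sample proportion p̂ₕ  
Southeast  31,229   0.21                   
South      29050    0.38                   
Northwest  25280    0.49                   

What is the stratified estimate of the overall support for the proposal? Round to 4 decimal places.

0.3505

N = 31229 + 29050 + 25280 = 85559.
Overall proportion = Σ (Nₕ/N)·p̂ₕ.
Σ Nₕp̂ₕ = 6558.09 + 11039 + 12387.2 = 29984.29.
29984.29 / 85559 = 0.350452... → 0.3505.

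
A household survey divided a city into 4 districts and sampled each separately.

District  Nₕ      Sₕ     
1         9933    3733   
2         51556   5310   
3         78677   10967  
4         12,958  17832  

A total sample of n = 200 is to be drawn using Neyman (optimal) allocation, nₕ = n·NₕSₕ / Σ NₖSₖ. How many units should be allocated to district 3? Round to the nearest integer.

Σ NₕSₕ = 9933·3733 + 51556·5310 + 78677·10967 + 12958·17832 = 1404759964.
Share for 3: 862850659/1404759964 = 0.61423.
n_3 = 200 × 0.61423 = 122.847... → 123.

123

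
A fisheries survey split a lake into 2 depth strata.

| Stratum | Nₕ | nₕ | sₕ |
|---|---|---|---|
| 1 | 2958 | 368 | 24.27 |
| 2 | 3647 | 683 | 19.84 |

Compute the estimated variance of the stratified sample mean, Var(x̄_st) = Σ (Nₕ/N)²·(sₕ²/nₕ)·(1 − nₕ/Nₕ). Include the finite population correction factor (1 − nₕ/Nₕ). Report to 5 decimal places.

N = 6605. Term for each stratum: Wₕ²sₕ²/nₕ·(1−nₕ/Nₕ).
Var(x̄_st) = 0.28108911 + 0.14280090 = 0.42389001 → 0.42389.

0.42389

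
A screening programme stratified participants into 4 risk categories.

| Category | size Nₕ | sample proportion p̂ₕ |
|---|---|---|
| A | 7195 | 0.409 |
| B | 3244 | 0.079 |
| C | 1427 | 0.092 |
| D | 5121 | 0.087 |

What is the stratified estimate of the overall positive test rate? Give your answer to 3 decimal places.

Wₕ = Nₕ/N with N = 16987: 0.4236, 0.1910, 0.0840, 0.3015.
p̂_st = 0.4236·0.409 + 0.1910·0.079 + 0.0840·0.092 + 0.3015·0.087 ≈ 0.22228... → 0.222.

0.222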